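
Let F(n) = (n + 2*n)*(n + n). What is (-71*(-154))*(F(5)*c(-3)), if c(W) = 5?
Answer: 8200500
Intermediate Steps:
F(n) = 6*n² (F(n) = (3*n)*(2*n) = 6*n²)
(-71*(-154))*(F(5)*c(-3)) = (-71*(-154))*((6*5²)*5) = 10934*((6*25)*5) = 10934*(150*5) = 10934*750 = 8200500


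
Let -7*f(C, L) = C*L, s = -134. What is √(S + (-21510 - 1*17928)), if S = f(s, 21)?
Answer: 2*I*√9759 ≈ 197.58*I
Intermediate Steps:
f(C, L) = -C*L/7
S = 402 (S = -⅐*(-134)*21 = 402)
√(S + (-21510 - 1*17928)) = √(402 + (-21510 - 1*17928)) = √(402 + (-21510 - 17928)) = √(402 - 39438) = √(-39036) = 2*I*√9759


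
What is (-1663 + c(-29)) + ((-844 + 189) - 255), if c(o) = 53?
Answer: -2520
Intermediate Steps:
(-1663 + c(-29)) + ((-844 + 189) - 255) = (-1663 + 53) + ((-844 + 189) - 255) = -1610 + (-655 - 255) = -1610 - 910 = -2520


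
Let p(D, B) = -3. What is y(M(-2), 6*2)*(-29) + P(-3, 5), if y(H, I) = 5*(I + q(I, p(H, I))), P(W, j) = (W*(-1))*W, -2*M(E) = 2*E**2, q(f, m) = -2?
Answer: -1459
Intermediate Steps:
M(E) = -E**2
P(W, j) = -W**2 (P(W, j) = (-W)*W = -W**2)
y(H, I) = -10 + 5*I (y(H, I) = 5*(I - 2) = 5*(-2 + I) = -10 + 5*I)
y(M(-2), 6*2)*(-29) + P(-3, 5) = (-10 + 5*(6*2))*(-29) - 1*(-3)**2 = (-10 + 5*12)*(-29) - 1*9 = (-10 + 60)*(-29) - 9 = 50*(-29) - 9 = -1450 - 9 = -1459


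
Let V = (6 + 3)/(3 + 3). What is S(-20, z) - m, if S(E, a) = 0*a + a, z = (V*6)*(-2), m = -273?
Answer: 255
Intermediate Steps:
V = 3/2 (V = 9/6 = 9*(1/6) = 3/2 ≈ 1.5000)
z = -18 (z = ((3/2)*6)*(-2) = 9*(-2) = -18)
S(E, a) = a (S(E, a) = 0 + a = a)
S(-20, z) - m = -18 - 1*(-273) = -18 + 273 = 255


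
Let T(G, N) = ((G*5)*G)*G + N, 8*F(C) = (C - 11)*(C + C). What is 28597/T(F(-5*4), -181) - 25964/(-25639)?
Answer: 484161951499/477377514966 ≈ 1.0142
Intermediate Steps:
F(C) = C*(-11 + C)/4 (F(C) = ((C - 11)*(C + C))/8 = ((-11 + C)*(2*C))/8 = (2*C*(-11 + C))/8 = C*(-11 + C)/4)
T(G, N) = N + 5*G³ (T(G, N) = ((5*G)*G)*G + N = (5*G²)*G + N = 5*G³ + N = N + 5*G³)
28597/T(F(-5*4), -181) - 25964/(-25639) = 28597/(-181 + 5*((-5*4)*(-11 - 5*4)/4)³) - 25964/(-25639) = 28597/(-181 + 5*((¼)*(-20)*(-11 - 20))³) - 25964*(-1/25639) = 28597/(-181 + 5*((¼)*(-20)*(-31))³) + 25964/25639 = 28597/(-181 + 5*155³) + 25964/25639 = 28597/(-181 + 5*3723875) + 25964/25639 = 28597/(-181 + 18619375) + 25964/25639 = 28597/18619194 + 25964/25639 = 484161951499/477377514966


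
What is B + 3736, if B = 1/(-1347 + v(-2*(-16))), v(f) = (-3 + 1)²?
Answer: 5017447/1343 ≈ 3736.0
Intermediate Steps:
v(f) = 4 (v(f) = (-2)² = 4)
B = -1/1343 (B = 1/(-1347 + 4) = 1/(-1343) = -1/1343 ≈ -0.00074460)
B + 3736 = -1/1343 + 3736 = 5017447/1343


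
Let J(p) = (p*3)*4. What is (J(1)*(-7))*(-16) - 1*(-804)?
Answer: 2148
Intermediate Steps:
J(p) = 12*p (J(p) = (3*p)*4 = 12*p)
(J(1)*(-7))*(-16) - 1*(-804) = ((12*1)*(-7))*(-16) - 1*(-804) = (12*(-7))*(-16) + 804 = -84*(-16) + 804 = 1344 + 804 = 2148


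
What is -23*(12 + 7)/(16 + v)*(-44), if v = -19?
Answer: -19228/3 ≈ -6409.3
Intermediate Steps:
-23*(12 + 7)/(16 + v)*(-44) = -23*(12 + 7)/(16 - 19)*(-44) = -437/(-3)*(-44) = -437*(-1)/3*(-44) = -23*(-19/3)*(-44) = (437/3)*(-44) = -19228/3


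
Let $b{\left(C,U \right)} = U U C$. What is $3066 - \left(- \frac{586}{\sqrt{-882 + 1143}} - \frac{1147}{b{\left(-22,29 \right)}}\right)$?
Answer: $\frac{56725985}{18502} + \frac{586 \sqrt{29}}{87} \approx 3102.2$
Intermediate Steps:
$b{\left(C,U \right)} = C U^{2}$ ($b{\left(C,U \right)} = U^{2} C = C U^{2}$)
$3066 - \left(- \frac{586}{\sqrt{-882 + 1143}} - \frac{1147}{b{\left(-22,29 \right)}}\right) = 3066 - \left(- \frac{586}{\sqrt{-882 + 1143}} - \frac{1147}{\left(-22\right) 29^{2}}\right) = 3066 - \left(- \frac{586}{\sqrt{261}} - \frac{1147}{\left(-22\right) 841}\right) = 3066 - \left(- \frac{586}{3 \sqrt{29}} - \frac{1147}{-18502}\right) = 3066 - \left(- 586 \frac{\sqrt{29}}{87} - - \frac{1147}{18502}\right) = 3066 - \left(- \frac{586 \sqrt{29}}{87} + \frac{1147}{18502}\right) = 3066 - \left(\frac{1147}{18502} - \frac{586 \sqrt{29}}{87}\right) = \frac{56725985}{18502} + \frac{586 \sqrt{29}}{87}$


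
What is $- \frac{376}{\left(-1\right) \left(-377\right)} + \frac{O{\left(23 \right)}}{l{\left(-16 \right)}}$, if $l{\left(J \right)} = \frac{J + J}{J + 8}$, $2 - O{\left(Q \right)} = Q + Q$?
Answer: $- \frac{4523}{377} \approx -11.997$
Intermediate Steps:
$O{\left(Q \right)} = 2 - 2 Q$ ($O{\left(Q \right)} = 2 - \left(Q + Q\right) = 2 - 2 Q$)
$l{\left(J \right)} = \frac{2 J}{8 + J}$
$- \frac{376}{\left(-1\right) \left(-377\right)} + \frac{O{\left(23 \right)}}{l{\left(-16 \right)}} = - \frac{376}{\left(-1\right) \left(-377\right)} + \frac{2 - 46}{2 \left(-16\right) \frac{1}{8 - 16}} = - \frac{376}{377} + \frac{2 - 46}{2 \left(-16\right) \frac{1}{-8}} = \left(-376\right) \frac{1}{377} - \frac{44}{2 \left(-16\right) \left(- \frac{1}{8}\right)} = - \frac{376}{377} - \frac{44}{4} = - \frac{376}{377} - 11 = - \frac{4523}{377}$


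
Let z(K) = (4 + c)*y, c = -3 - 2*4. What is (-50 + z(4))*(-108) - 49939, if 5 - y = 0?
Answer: -40759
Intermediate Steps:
y = 5 (y = 5 - 1*0 = 5 + 0 = 5)
c = -11 (c = -3 - 8 = -11)
z(K) = -35 (z(K) = (4 - 11)*5 = -7*5 = -35)
(-50 + z(4))*(-108) - 49939 = (-50 - 35)*(-108) - 49939 = -85*(-108) - 49939 = 9180 - 49939 = -40759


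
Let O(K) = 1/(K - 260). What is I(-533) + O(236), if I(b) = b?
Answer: -12793/24 ≈ -533.04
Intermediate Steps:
O(K) = 1/(-260 + K)
I(-533) + O(236) = -533 + 1/(-260 + 236) = -533 + 1/(-24) = -533 - 1/24 = -12793/24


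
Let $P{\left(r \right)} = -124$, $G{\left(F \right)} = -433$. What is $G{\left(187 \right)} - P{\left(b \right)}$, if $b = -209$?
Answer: $-309$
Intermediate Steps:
$G{\left(187 \right)} - P{\left(b \right)} = -433 - -124 = -433 + 124 = -309$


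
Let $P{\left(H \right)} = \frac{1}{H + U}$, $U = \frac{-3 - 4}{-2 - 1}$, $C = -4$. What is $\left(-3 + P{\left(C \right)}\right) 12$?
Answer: $- \frac{216}{5} \approx -43.2$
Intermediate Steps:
$U = \frac{7}{3}$ ($U = - \frac{7}{-3} = \left(-7\right) \left(- \frac{1}{3}\right) = \frac{7}{3} \approx 2.3333$)
$P{\left(H \right)} = \frac{1}{\frac{7}{3} + H}$ ($P{\left(H \right)} = \frac{1}{H + \frac{7}{3}} = \frac{1}{\frac{7}{3} + H}$)
$\left(-3 + P{\left(C \right)}\right) 12 = \left(-3 + \frac{3}{7 + 3 \left(-4\right)}\right) 12 = \left(-3 + \frac{3}{7 - 12}\right) 12 = \left(-3 + \frac{3}{-5}\right) 12 = \left(-3 + 3 \left(- \frac{1}{5}\right)\right) 12 = \left(-3 - \frac{3}{5}\right) 12 = \left(- \frac{18}{5}\right) 12 = - \frac{216}{5}$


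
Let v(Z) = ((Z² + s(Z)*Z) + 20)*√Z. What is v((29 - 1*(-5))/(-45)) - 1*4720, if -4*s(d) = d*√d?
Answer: -430100174/91125 + 41656*I*√170/30375 ≈ -4719.9 + 17.881*I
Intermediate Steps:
s(d) = -d^(3/2)/4 (s(d) = -d*√d/4 = -d^(3/2)/4)
v(Z) = √Z*(20 + Z² - Z^(5/2)/4) (v(Z) = ((Z² + (-Z^(3/2)/4)*Z) + 20)*√Z = ((Z² - Z^(5/2)/4) + 20)*√Z = (20 + Z² - Z^(5/2)/4)*√Z = √Z*(20 + Z² - Z^(5/2)/4))
v((29 - 1*(-5))/(-45)) - 1*4720 = (((29 - 1*(-5))/(-45))^(5/2) + 20*√((29 - 1*(-5))/(-45)) - (-(29 - 1*(-5))³/91125)/4) - 1*4720 = (((29 + 5)*(-1/45))^(5/2) + 20*√((29 + 5)*(-1/45)) - (-(29 + 5)³/91125)/4) - 4720 = ((34*(-1/45))^(5/2) + 20*√(34*(-1/45)) - (34*(-1/45))³/4) - 4720 = ((-34/45)^(5/2) + 20*√(-34/45) - (-34/45)³/4) - 4720 = (1156*I*√170/30375 + 20*(I*√170/15) - ¼*(-39304/91125)) - 4720 = (1156*I*√170/30375 + 4*I*√170/3 + 9826/91125) - 4720 = (9826/91125 + 41656*I*√170/30375) - 4720 = -430100174/91125 + 41656*I*√170/30375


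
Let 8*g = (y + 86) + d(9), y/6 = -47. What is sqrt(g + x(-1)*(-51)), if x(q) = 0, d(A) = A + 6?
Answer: I*sqrt(362)/4 ≈ 4.7566*I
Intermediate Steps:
y = -282 (y = 6*(-47) = -282)
d(A) = 6 + A
g = -181/8 (g = ((-282 + 86) + (6 + 9))/8 = (-196 + 15)/8 = (1/8)*(-181) = -181/8 ≈ -22.625)
sqrt(g + x(-1)*(-51)) = sqrt(-181/8 + 0*(-51)) = sqrt(-181/8 + 0) = sqrt(-181/8) = I*sqrt(362)/4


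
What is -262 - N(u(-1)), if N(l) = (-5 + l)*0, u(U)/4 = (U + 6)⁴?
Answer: -262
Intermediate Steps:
u(U) = 4*(6 + U)⁴ (u(U) = 4*(U + 6)⁴ = 4*(6 + U)⁴)
N(l) = 0
-262 - N(u(-1)) = -262 - 1*0 = -262 + 0 = -262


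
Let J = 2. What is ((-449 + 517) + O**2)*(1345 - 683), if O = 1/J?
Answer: 90363/2 ≈ 45182.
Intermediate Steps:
O = 1/2 ≈ 0.50000
((-449 + 517) + O**2)*(1345 - 683) = ((-449 + 517) + (1/2)**2)*(1345 - 683) = (68 + 1/4)*662 = (273/4)*662 = 90363/2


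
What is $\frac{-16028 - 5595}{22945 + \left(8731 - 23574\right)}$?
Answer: $- \frac{21623}{8102} \approx -2.6688$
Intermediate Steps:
$\frac{-16028 - 5595}{22945 + \left(8731 - 23574\right)} = - \frac{21623}{22945 + \left(8731 - 23574\right)} = - \frac{21623}{22945 - 14843} = - \frac{21623}{8102}$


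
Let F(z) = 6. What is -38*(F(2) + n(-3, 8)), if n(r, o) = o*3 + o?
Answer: -1444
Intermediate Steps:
n(r, o) = 4*o (n(r, o) = 3*o + o = 4*o)
-38*(F(2) + n(-3, 8)) = -38*(6 + 4*8) = -38*(6 + 32) = -38*38 = -1444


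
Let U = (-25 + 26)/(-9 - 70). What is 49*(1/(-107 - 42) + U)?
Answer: -11172/11771 ≈ -0.94911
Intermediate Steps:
U = -1/79 (U = 1/(-79) = 1*(-1/79) = -1/79 ≈ -0.012658)
49*(1/(-107 - 42) + U) = 49*(1/(-107 - 42) - 1/79) = 49*(1/(-149) - 1/79) = 49*(-1/149 - 1/79) = 49*(-228/11771) = -11172/11771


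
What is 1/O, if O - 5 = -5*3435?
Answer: -1/17170 ≈ -5.8241e-5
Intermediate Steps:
O = -17170 (O = 5 - 5*3435 = 5 - 17175 = -17170)
1/O = 1/(-17170) = -1/17170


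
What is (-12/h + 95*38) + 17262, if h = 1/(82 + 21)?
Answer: 19636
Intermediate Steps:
h = 1/103 ≈ 0.0097087
(-12/h + 95*38) + 17262 = (-12/1/103 + 95*38) + 17262 = (-12*103 + 3610) + 17262 = (-1236 + 3610) + 17262 = 2374 + 17262 = 19636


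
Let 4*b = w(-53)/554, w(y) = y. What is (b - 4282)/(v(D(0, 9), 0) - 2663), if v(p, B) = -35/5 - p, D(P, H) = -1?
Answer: 9488965/5914504 ≈ 1.6044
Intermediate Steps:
v(p, B) = -7 - p (v(p, B) = -35*⅕ - p = -7 - p)
b = -53/2216 (b = (-53/554)/4 = (-53*1/554)/4 = (¼)*(-53/554) = -53/2216 ≈ -0.023917)
(b - 4282)/(v(D(0, 9), 0) - 2663) = (-53/2216 - 4282)/((-7 - 1*(-1)) - 2663) = -9488965/(2216*((-7 + 1) - 2663)) = -9488965/(2216*(-6 - 2663)) = -9488965/2216/(-2669) = -9488965/2216*(-1/2669) = 9488965/5914504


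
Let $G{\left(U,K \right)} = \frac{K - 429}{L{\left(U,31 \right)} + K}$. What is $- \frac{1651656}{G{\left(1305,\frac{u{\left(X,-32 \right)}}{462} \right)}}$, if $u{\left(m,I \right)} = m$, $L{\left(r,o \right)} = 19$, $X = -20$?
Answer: $\frac{7232601624}{99109} \approx 72976.0$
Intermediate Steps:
$G{\left(U,K \right)} = \frac{-429 + K}{19 + K}$ ($G{\left(U,K \right)} = \frac{K - 429}{19 + K} = \frac{-429 + K}{19 + K}$)
$- \frac{1651656}{G{\left(1305,\frac{u{\left(X,-32 \right)}}{462} \right)}} = - \frac{1651656}{\frac{1}{19 - \frac{20}{462}} \left(-429 - \frac{20}{462}\right)} = - \frac{1651656}{\frac{1}{19 - \frac{10}{231}} \left(-429 - \frac{10}{231}\right)} = - \frac{1651656}{\frac{1}{\frac{4379}{231}} \left(- \frac{99109}{231}\right)} = - \frac{1651656}{\frac{231}{4379} \left(- \frac{99109}{231}\right)} = - \frac{1651656}{- \frac{99109}{4379}} = \left(-1651656\right) \left(- \frac{4379}{99109}\right) = \frac{7232601624}{99109}$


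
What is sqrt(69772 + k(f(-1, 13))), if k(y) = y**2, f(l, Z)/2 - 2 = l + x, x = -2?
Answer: 28*sqrt(89) ≈ 264.15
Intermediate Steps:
f(l, Z) = 2*l (f(l, Z) = 4 + 2*(l - 2) = 4 + 2*(-2 + l) = 4 + (-4 + 2*l) = 2*l)
sqrt(69772 + k(f(-1, 13))) = sqrt(69772 + (2*(-1))**2) = sqrt(69772 + (-2)**2) = sqrt(69772 + 4) = sqrt(69776) = 28*sqrt(89)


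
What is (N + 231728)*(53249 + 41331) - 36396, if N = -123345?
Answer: 10250827744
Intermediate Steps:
(N + 231728)*(53249 + 41331) - 36396 = (-123345 + 231728)*(53249 + 41331) - 36396 = 108383*94580 - 36396 = 10250864140 - 36396 = 10250827744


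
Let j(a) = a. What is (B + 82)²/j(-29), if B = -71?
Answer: -121/29 ≈ -4.1724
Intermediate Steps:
(B + 82)²/j(-29) = (-71 + 82)²/(-29) = 11²*(-1/29) = 121*(-1/29) = -121/29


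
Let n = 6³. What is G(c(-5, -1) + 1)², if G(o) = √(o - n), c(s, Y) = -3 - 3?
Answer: -221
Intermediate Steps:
c(s, Y) = -6
n = 216
G(o) = √(-216 + o) (G(o) = √(o - 1*216) = √(o - 216) = √(-216 + o))
G(c(-5, -1) + 1)² = (√(-216 + (-6 + 1)))² = (√(-216 - 5))² = (√(-221))² = (I*√221)² = -221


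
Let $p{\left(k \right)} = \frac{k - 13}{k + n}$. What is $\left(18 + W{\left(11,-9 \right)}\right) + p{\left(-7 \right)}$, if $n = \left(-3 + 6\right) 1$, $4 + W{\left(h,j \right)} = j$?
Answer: $10$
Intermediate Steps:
$W{\left(h,j \right)} = -4 + j$
$n = 3$ ($n = 3 \cdot 1 = 3$)
$p{\left(k \right)} = \frac{-13 + k}{3 + k}$ ($p{\left(k \right)} = \frac{k - 13}{k + 3} = \frac{-13 + k}{3 + k}$)
$\left(18 + W{\left(11,-9 \right)}\right) + p{\left(-7 \right)} = \left(18 - 13\right) + \frac{-13 - 7}{3 - 7} = \left(18 - 13\right) + \frac{1}{-4} \left(-20\right) = 5 - -5 = 5 + 5 = 10$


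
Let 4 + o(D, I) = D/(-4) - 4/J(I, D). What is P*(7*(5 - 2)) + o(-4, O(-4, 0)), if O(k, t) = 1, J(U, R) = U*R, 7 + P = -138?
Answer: -3047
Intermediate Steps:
P = -145 (P = -7 - 138 = -145)
J(U, R) = R*U
o(D, I) = -4 - D/4 - 4/(D*I) (o(D, I) = -4 + (D/(-4) - 4*1/(D*I)) = -4 + (D*(-¼) - 4/(D*I)) = -4 + (-D/4 - 4/(D*I)) = -4 - D/4 - 4/(D*I))
P*(7*(5 - 2)) + o(-4, O(-4, 0)) = -1015*(5 - 2) + (-4 - ¼*(-4) - 4/(-4*1)) = -1015*3 + (-4 + 1 - 4*(-¼)*1) = -145*21 + (-4 + 1 + 1) = -3045 - 2 = -3047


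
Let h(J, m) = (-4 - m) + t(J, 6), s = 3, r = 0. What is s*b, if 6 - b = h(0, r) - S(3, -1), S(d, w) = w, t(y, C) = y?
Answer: 27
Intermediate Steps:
h(J, m) = -4 + J - m (h(J, m) = (-4 - m) + J = -4 + J - m)
b = 9 (b = 6 - ((-4 + 0 - 1*0) - 1*(-1)) = 6 - ((-4 + 0 + 0) + 1) = 6 - (-4 + 1) = 6 - 1*(-3) = 6 + 3 = 9)
s*b = 3*9 = 27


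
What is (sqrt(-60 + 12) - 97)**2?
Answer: 9361 - 776*I*sqrt(3) ≈ 9361.0 - 1344.1*I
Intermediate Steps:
(sqrt(-60 + 12) - 97)**2 = (sqrt(-48) - 97)**2 = (4*I*sqrt(3) - 97)**2 = (-97 + 4*I*sqrt(3))**2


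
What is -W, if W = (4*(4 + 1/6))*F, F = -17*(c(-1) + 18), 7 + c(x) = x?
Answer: 8500/3 ≈ 2833.3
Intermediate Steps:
c(x) = -7 + x
F = -170 (F = -17*((-7 - 1) + 18) = -17*(-8 + 18) = -17*10 = -170)
W = -8500/3 (W = (4*(4 + 1/6))*(-170) = (4*(4 + ⅙))*(-170) = (4*(25/6))*(-170) = (50/3)*(-170) = -8500/3 ≈ -2833.3)
-W = -1*(-8500/3) = 8500/3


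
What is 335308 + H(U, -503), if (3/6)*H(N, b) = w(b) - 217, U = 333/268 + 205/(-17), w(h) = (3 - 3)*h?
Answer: 334874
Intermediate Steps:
w(h) = 0 (w(h) = 0*h = 0)
U = -49279/4556 (U = 333*(1/268) + 205*(-1/17) = 333/268 - 205/17 = -49279/4556 ≈ -10.816)
H(N, b) = -434 (H(N, b) = 2*(0 - 217) = 2*(-217) = -434)
335308 + H(U, -503) = 335308 - 434 = 334874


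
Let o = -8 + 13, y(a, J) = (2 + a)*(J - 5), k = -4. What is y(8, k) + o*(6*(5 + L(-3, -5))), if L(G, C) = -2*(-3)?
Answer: 240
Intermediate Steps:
y(a, J) = (-5 + J)*(2 + a) (y(a, J) = (2 + a)*(-5 + J) = (-5 + J)*(2 + a))
o = 5
L(G, C) = 6
y(8, k) + o*(6*(5 + L(-3, -5))) = (-10 - 5*8 + 2*(-4) - 4*8) + 5*(6*(5 + 6)) = (-10 - 40 - 8 - 32) + 5*(6*11) = -90 + 5*66 = -90 + 330 = 240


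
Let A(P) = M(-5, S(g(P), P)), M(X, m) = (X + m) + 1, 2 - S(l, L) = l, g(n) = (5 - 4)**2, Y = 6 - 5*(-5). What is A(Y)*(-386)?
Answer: 1158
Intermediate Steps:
Y = 31 (Y = 6 + 25 = 31)
g(n) = 1 (g(n) = 1**2 = 1)
S(l, L) = 2 - l
M(X, m) = 1 + X + m
A(P) = -3 (A(P) = 1 - 5 + (2 - 1*1) = 1 - 5 + (2 - 1) = 1 - 5 + 1 = -3)
A(Y)*(-386) = -3*(-386) = 1158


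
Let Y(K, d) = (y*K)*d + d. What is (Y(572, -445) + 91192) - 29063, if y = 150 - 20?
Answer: -33028516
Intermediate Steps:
y = 130
Y(K, d) = d + 130*K*d (Y(K, d) = (130*K)*d + d = 130*K*d + d = d + 130*K*d)
(Y(572, -445) + 91192) - 29063 = (-445*(1 + 130*572) + 91192) - 29063 = (-445*(1 + 74360) + 91192) - 29063 = (-445*74361 + 91192) - 29063 = (-33090645 + 91192) - 29063 = -32999453 - 29063 = -33028516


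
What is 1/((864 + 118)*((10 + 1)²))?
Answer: 1/118822 ≈ 8.4160e-6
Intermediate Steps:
1/((864 + 118)*((10 + 1)²)) = 1/(982*(11²)) = (1/982)/121 = (1/982)*(1/121) = 1/118822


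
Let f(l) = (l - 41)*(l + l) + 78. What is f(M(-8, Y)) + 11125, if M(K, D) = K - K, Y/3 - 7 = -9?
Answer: 11203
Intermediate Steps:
Y = -6 (Y = 21 + 3*(-9) = 21 - 27 = -6)
M(K, D) = 0
f(l) = 78 + 2*l*(-41 + l) (f(l) = (-41 + l)*(2*l) + 78 = 2*l*(-41 + l) + 78 = 78 + 2*l*(-41 + l))
f(M(-8, Y)) + 11125 = (78 - 82*0 + 2*0**2) + 11125 = (78 + 0 + 2*0) + 11125 = (78 + 0 + 0) + 11125 = 78 + 11125 = 11203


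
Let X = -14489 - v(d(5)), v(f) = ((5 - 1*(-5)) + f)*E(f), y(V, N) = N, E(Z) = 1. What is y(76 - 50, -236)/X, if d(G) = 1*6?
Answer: 236/14505 ≈ 0.016270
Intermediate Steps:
d(G) = 6
v(f) = 10 + f (v(f) = ((5 - 1*(-5)) + f)*1 = ((5 + 5) + f)*1 = (10 + f)*1 = 10 + f)
X = -14505 (X = -14489 - (10 + 6) = -14489 - 1*16 = -14489 - 16 = -14505)
y(76 - 50, -236)/X = -236/(-14505) = -236*(-1/14505) = 236/14505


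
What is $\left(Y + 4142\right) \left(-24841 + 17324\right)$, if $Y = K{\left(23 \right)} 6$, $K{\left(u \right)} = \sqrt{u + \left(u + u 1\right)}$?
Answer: $-31135414 - 45102 \sqrt{69} \approx -3.151 \cdot 10^{7}$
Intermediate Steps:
$K{\left(u \right)} = \sqrt{3} \sqrt{u}$ ($K{\left(u \right)} = \sqrt{u + \left(u + u\right)} = \sqrt{u + 2 u} = \sqrt{3 u} = \sqrt{3} \sqrt{u}$)
$Y = 6 \sqrt{69}$ ($Y = \sqrt{3} \sqrt{23} \cdot 6 = \sqrt{69} \cdot 6 = 6 \sqrt{69} \approx 49.84$)
$\left(Y + 4142\right) \left(-24841 + 17324\right) = \left(6 \sqrt{69} + 4142\right) \left(-24841 + 17324\right) = \left(4142 + 6 \sqrt{69}\right) \left(-7517\right) = -31135414 - 45102 \sqrt{69}$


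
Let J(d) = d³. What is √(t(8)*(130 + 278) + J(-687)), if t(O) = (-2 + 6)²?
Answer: 5*I*√12969447 ≈ 18007.0*I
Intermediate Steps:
t(O) = 16 (t(O) = 4² = 16)
√(t(8)*(130 + 278) + J(-687)) = √(16*(130 + 278) + (-687)³) = √(16*408 - 324242703) = √(6528 - 324242703) = √(-324236175) = 5*I*√12969447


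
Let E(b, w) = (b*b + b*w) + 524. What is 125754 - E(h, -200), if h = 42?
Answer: 131866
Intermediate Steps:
E(b, w) = 524 + b² + b*w (E(b, w) = (b² + b*w) + 524 = 524 + b² + b*w)
125754 - E(h, -200) = 125754 - (524 + 42² + 42*(-200)) = 125754 - (524 + 1764 - 8400) = 125754 - 1*(-6112) = 125754 + 6112 = 131866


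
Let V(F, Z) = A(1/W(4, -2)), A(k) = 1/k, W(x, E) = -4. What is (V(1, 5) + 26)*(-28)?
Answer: -616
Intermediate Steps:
V(F, Z) = -4 (V(F, Z) = 1/(1/(-4)) = 1/(-¼) = -4)
(V(1, 5) + 26)*(-28) = (-4 + 26)*(-28) = 22*(-28) = -616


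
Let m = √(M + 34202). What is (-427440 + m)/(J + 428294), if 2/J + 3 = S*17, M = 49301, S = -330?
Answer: -119961036/120200711 + 5613*√83503/2404014220 ≈ -0.99733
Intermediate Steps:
m = √83503 (m = √(49301 + 34202) = √83503 ≈ 288.97)
J = -2/5613 (J = 2/(-3 - 330*17) = 2/(-3 - 5610) = 2/(-5613) = 2*(-1/5613) = -2/5613 ≈ -0.00035632)
(-427440 + m)/(J + 428294) = (-427440 + √83503)/(-2/5613 + 428294) = (-427440 + √83503)/(2404014220/5613) = (-427440 + √83503)*(5613/2404014220) = -119961036/120200711 + 5613*√83503/2404014220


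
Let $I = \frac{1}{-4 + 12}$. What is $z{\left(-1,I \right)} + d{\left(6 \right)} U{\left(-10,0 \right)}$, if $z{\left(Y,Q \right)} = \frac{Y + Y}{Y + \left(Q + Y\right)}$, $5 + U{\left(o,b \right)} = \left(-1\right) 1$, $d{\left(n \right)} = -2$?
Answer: $\frac{196}{15} \approx 13.067$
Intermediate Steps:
$I = \frac{1}{8} \approx 0.125$
$U{\left(o,b \right)} = -6$ ($U{\left(o,b \right)} = -5 - 1 = -6$)
$z{\left(Y,Q \right)} = \frac{2 Y}{Q + 2 Y}$
$z{\left(-1,I \right)} + d{\left(6 \right)} U{\left(-10,0 \right)} = 2 \left(-1\right) \frac{1}{\frac{1}{8} + 2 \left(-1\right)} - -12 = 2 \left(-1\right) \frac{1}{\frac{1}{8} - 2} + 12 = 2 \left(-1\right) \frac{1}{- \frac{15}{8}} + 12 = 2 \left(-1\right) \left(- \frac{8}{15}\right) + 12 = \frac{16}{15} + 12 = \frac{196}{15}$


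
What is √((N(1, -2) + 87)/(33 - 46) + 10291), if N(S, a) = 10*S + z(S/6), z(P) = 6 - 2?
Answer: √1737866/13 ≈ 101.41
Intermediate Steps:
z(P) = 4
N(S, a) = 4 + 10*S (N(S, a) = 10*S + 4 = 4 + 10*S)
√((N(1, -2) + 87)/(33 - 46) + 10291) = √(((4 + 10*1) + 87)/(33 - 46) + 10291) = √(((4 + 10) + 87)/(-13) + 10291) = √((14 + 87)*(-1/13) + 10291) = √(101*(-1/13) + 10291) = √(-101/13 + 10291) = √(133682/13) = √1737866/13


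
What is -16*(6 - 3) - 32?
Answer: -80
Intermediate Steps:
-16*(6 - 3) - 32 = -16*3 - 32 = -48 - 32 = -80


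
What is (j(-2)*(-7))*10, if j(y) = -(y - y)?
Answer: 0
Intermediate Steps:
j(y) = 0 (j(y) = -1*0 = 0)
(j(-2)*(-7))*10 = (0*(-7))*10 = 0*10 = 0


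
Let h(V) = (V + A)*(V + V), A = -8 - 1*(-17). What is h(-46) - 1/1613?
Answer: 5490651/1613 ≈ 3404.0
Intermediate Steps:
A = 9 (A = -8 + 17 = 9)
h(V) = 2*V*(9 + V) (h(V) = (V + 9)*(V + V) = (9 + V)*(2*V) = 2*V*(9 + V))
h(-46) - 1/1613 = 2*(-46)*(9 - 46) - 1/1613 = 2*(-46)*(-37) - 1*1/1613 = 3404 - 1/1613 = 5490651/1613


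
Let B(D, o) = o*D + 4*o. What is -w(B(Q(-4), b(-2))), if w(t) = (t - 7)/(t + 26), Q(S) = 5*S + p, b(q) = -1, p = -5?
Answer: -14/47 ≈ -0.29787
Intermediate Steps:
Q(S) = -5 + 5*S (Q(S) = 5*S - 5 = -5 + 5*S)
B(D, o) = 4*o + D*o (B(D, o) = D*o + 4*o = 4*o + D*o)
w(t) = (-7 + t)/(26 + t)
-w(B(Q(-4), b(-2))) = -(-7 - (4 + (-5 + 5*(-4))))/(26 - (4 + (-5 + 5*(-4)))) = -(-7 - (4 + (-5 - 20)))/(26 - (4 + (-5 - 20))) = -(-7 - (4 - 25))/(26 - (4 - 25)) = -(-7 - 1*(-21))/(26 - 1*(-21)) = -(-7 + 21)/(26 + 21) = -14/47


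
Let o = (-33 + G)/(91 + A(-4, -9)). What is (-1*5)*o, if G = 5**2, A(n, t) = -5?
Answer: 20/43 ≈ 0.46512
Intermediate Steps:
G = 25
o = -4/43 (o = (-33 + 25)/(91 - 5) = -8/86 = -8*1/86 = -4/43 ≈ -0.093023)
(-1*5)*o = -1*5*(-4/43) = -5*(-4/43) = 20/43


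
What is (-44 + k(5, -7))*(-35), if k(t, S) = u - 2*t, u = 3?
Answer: 1785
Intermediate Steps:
k(t, S) = 3 - 2*t
(-44 + k(5, -7))*(-35) = (-44 + (3 - 2*5))*(-35) = (-44 + (3 - 10))*(-35) = (-44 - 7)*(-35) = -51*(-35) = 1785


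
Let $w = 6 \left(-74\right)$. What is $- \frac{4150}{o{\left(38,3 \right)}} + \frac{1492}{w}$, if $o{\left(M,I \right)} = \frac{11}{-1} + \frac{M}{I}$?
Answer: $- \frac{276763}{111} \approx -2493.4$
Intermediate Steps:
$o{\left(M,I \right)} = -11 + \frac{M}{I}$ ($o{\left(M,I \right)} = 11 \left(-1\right) + \frac{M}{I} = -11 + \frac{M}{I}$)
$w = -444$
$- \frac{4150}{o{\left(38,3 \right)}} + \frac{1492}{w} = - \frac{4150}{-11 + \frac{38}{3}} + \frac{1492}{-444} = - \frac{4150}{-11 + 38 \cdot \frac{1}{3}} + 1492 \left(- \frac{1}{444}\right) = - \frac{4150}{-11 + \frac{38}{3}} - \frac{373}{111} = - \frac{4150}{\frac{5}{3}} - \frac{373}{111} = \left(-4150\right) \frac{3}{5} - \frac{373}{111} = -2490 - \frac{373}{111} = - \frac{276763}{111}$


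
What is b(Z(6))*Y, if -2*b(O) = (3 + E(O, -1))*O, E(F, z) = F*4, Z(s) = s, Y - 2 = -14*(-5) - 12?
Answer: -4860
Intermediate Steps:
Y = 60 (Y = 2 + (-14*(-5) - 12) = 2 + (70 - 12) = 2 + 58 = 60)
E(F, z) = 4*F
b(O) = -O*(3 + 4*O)/2 (b(O) = -(3 + 4*O)*O/2 = -O*(3 + 4*O)/2)
b(Z(6))*Y = -1/2*6*(3 + 4*6)*60 = -1/2*6*(3 + 24)*60 = -1/2*6*27*60 = -81*60 = -4860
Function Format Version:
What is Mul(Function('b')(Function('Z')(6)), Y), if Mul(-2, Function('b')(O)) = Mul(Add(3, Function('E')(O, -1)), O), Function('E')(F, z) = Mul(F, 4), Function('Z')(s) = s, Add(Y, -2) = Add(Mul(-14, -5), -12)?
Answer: -4860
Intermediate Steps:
Y = 60 (Y = Add(2, Add(Mul(-14, -5), -12)) = Add(2, Add(70, -12)) = Add(2, 58) = 60)
Function('E')(F, z) = Mul(4, F)
Function('b')(O) = Mul(Rational(-1, 2), O, Add(3, Mul(4, O))) (Function('b')(O) = Mul(Rational(-1, 2), Mul(Add(3, Mul(4, O)), O)) = Mul(Rational(-1, 2), Mul(O, Add(3, Mul(4, O)))) = Mul(Rational(-1, 2), O, Add(3, Mul(4, O))))
Mul(Function('b')(Function('Z')(6)), Y) = Mul(Mul(Rational(-1, 2), 6, Add(3, Mul(4, 6))), 60) = Mul(Mul(Rational(-1, 2), 6, Add(3, 24)), 60) = Mul(Mul(Rational(-1, 2), 6, 27), 60) = Mul(-81, 60) = -4860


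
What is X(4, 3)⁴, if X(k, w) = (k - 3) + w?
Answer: 256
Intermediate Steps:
X(k, w) = -3 + k + w (X(k, w) = (-3 + k) + w = -3 + k + w)
X(4, 3)⁴ = (-3 + 4 + 3)⁴ = 4⁴ = 256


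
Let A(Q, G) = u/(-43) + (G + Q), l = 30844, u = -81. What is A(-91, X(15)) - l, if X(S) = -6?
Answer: -1330382/43 ≈ -30939.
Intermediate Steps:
A(Q, G) = 81/43 + G + Q (A(Q, G) = -81/(-43) + (G + Q) = -81*(-1/43) + (G + Q) = 81/43 + (G + Q) = 81/43 + G + Q)
A(-91, X(15)) - l = (81/43 - 6 - 91) - 1*30844 = -4090/43 - 30844 = -1330382/43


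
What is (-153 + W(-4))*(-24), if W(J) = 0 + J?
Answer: 3768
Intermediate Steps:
W(J) = J
(-153 + W(-4))*(-24) = (-153 - 4)*(-24) = -157*(-24) = 3768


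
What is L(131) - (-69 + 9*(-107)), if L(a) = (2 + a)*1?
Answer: 1165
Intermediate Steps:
L(a) = 2 + a
L(131) - (-69 + 9*(-107)) = (2 + 131) - (-69 + 9*(-107)) = 133 - (-69 - 963) = 133 - 1*(-1032) = 133 + 1032 = 1165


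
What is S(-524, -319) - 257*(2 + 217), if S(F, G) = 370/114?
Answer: -3207946/57 ≈ -56280.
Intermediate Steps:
S(F, G) = 185/57 (S(F, G) = 370*(1/114) = 185/57)
S(-524, -319) - 257*(2 + 217) = 185/57 - 257*(2 + 217) = 185/57 - 257*219 = 185/57 - 1*56283 = 185/57 - 56283 = -3207946/57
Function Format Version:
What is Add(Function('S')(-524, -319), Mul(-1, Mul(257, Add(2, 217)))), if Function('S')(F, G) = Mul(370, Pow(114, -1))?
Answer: Rational(-3207946, 57) ≈ -56280.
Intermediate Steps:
Function('S')(F, G) = Rational(185, 57) (Function('S')(F, G) = Mul(370, Rational(1, 114)) = Rational(185, 57))
Add(Function('S')(-524, -319), Mul(-1, Mul(257, Add(2, 217)))) = Add(Rational(185, 57), Mul(-1, Mul(257, Add(2, 217)))) = Add(Rational(185, 57), Mul(-1, Mul(257, 219))) = Add(Rational(185, 57), Mul(-1, 56283)) = Add(Rational(185, 57), -56283) = Rational(-3207946, 57)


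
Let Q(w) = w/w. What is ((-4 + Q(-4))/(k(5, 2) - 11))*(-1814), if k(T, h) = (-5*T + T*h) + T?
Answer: -1814/7 ≈ -259.14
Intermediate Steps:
k(T, h) = -4*T + T*h
Q(w) = 1
((-4 + Q(-4))/(k(5, 2) - 11))*(-1814) = ((-4 + 1)/(5*(-4 + 2) - 11))*(-1814) = -3/(5*(-2) - 11)*(-1814) = -3/(-10 - 11)*(-1814) = -3/(-21)*(-1814) = -3*(-1/21)*(-1814) = (⅐)*(-1814) = -1814/7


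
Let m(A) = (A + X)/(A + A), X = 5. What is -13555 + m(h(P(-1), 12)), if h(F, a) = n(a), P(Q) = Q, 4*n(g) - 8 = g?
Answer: -13554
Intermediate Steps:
n(g) = 2 + g/4
h(F, a) = 2 + a/4
m(A) = (5 + A)/(2*A) (m(A) = (A + 5)/(A + A) = (5 + A)/((2*A)) = (5 + A)*(1/(2*A)) = (5 + A)/(2*A))
-13555 + m(h(P(-1), 12)) = -13555 + (5 + (2 + (¼)*12))/(2*(2 + (¼)*12)) = -13555 + (5 + (2 + 3))/(2*(2 + 3)) = -13555 + (½)*(5 + 5)/5 = -13555 + (½)*(⅕)*10 = -13555 + 1 = -13554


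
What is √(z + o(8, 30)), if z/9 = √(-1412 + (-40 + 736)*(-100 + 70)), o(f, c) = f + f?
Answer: √(16 + 18*I*√5573) ≈ 26.075 + 25.767*I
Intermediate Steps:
o(f, c) = 2*f
z = 18*I*√5573 (z = 9*√(-1412 + (-40 + 736)*(-100 + 70)) = 9*√(-1412 + 696*(-30)) = 9*√(-1412 - 20880) = 9*√(-22292) = 9*(2*I*√5573) = 18*I*√5573 ≈ 1343.7*I)
√(z + o(8, 30)) = √(18*I*√5573 + 2*8) = √(18*I*√5573 + 16) = √(16 + 18*I*√5573)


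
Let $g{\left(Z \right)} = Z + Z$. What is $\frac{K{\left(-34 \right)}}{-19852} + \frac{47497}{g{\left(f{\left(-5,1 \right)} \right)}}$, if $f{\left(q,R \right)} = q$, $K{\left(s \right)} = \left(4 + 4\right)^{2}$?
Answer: $- \frac{235727771}{49630} \approx -4749.7$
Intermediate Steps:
$K{\left(s \right)} = 64$ ($K{\left(s \right)} = 8^{2} = 64$)
$g{\left(Z \right)} = 2 Z$
$\frac{K{\left(-34 \right)}}{-19852} + \frac{47497}{g{\left(f{\left(-5,1 \right)} \right)}} = \frac{64}{-19852} + \frac{47497}{2 \left(-5\right)} = 64 \left(- \frac{1}{19852}\right) + \frac{47497}{-10} = - \frac{16}{4963} + 47497 \left(- \frac{1}{10}\right) = - \frac{16}{4963} - \frac{47497}{10} = - \frac{235727771}{49630}$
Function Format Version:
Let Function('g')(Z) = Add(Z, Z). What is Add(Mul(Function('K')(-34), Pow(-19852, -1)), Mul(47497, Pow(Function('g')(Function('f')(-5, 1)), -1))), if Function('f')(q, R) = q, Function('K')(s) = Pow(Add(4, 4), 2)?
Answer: Rational(-235727771, 49630) ≈ -4749.7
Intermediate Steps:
Function('K')(s) = 64 (Function('K')(s) = Pow(8, 2) = 64)
Function('g')(Z) = Mul(2, Z)
Add(Mul(Function('K')(-34), Pow(-19852, -1)), Mul(47497, Pow(Function('g')(Function('f')(-5, 1)), -1))) = Add(Mul(64, Pow(-19852, -1)), Mul(47497, Pow(Mul(2, -5), -1))) = Add(Mul(64, Rational(-1, 19852)), Mul(47497, Pow(-10, -1))) = Add(Rational(-16, 4963), Mul(47497, Rational(-1, 10))) = Add(Rational(-16, 4963), Rational(-47497, 10)) = Rational(-235727771, 49630)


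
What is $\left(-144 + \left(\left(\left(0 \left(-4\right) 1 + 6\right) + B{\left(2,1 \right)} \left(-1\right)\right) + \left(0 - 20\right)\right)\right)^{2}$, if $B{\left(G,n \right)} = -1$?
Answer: $24649$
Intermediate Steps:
$\left(-144 + \left(\left(\left(0 \left(-4\right) 1 + 6\right) + B{\left(2,1 \right)} \left(-1\right)\right) + \left(0 - 20\right)\right)\right)^{2} = \left(-144 + \left(\left(\left(0 \left(-4\right) 1 + 6\right) - -1\right) + \left(0 - 20\right)\right)\right)^{2} = \left(-144 + \left(\left(\left(0 \cdot 1 + 6\right) + 1\right) + \left(0 - 20\right)\right)\right)^{2} = \left(-144 + \left(\left(\left(0 + 6\right) + 1\right) + \left(0 - 20\right)\right)\right)^{2} = \left(-144 + \left(\left(6 + 1\right) - 20\right)\right)^{2} = \left(-144 + \left(7 - 20\right)\right)^{2} = \left(-144 - 13\right)^{2} = \left(-157\right)^{2} = 24649$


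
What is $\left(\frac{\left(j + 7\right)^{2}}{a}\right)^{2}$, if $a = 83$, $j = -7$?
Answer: $0$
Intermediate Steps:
$\left(\frac{\left(j + 7\right)^{2}}{a}\right)^{2} = \left(\frac{\left(-7 + 7\right)^{2}}{83}\right)^{2} = \left(0^{2} \cdot \frac{1}{83}\right)^{2} = \left(0 \cdot \frac{1}{83}\right)^{2} = 0^{2} = 0$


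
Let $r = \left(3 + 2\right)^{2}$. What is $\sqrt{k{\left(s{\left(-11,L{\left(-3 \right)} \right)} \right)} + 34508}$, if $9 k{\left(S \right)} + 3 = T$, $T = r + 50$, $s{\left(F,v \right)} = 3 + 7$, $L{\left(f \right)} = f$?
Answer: $2 \sqrt{8629} \approx 185.78$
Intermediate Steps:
$s{\left(F,v \right)} = 10$
$r = 25$ ($r = 5^{2} = 25$)
$T = 75$ ($T = 25 + 50 = 75$)
$k{\left(S \right)} = 8$ ($k{\left(S \right)} = - \frac{1}{3} + \frac{1}{9} \cdot 75 = - \frac{1}{3} + \frac{25}{3} = 8$)
$\sqrt{k{\left(s{\left(-11,L{\left(-3 \right)} \right)} \right)} + 34508} = \sqrt{8 + 34508} = \sqrt{34516} = 2 \sqrt{8629}$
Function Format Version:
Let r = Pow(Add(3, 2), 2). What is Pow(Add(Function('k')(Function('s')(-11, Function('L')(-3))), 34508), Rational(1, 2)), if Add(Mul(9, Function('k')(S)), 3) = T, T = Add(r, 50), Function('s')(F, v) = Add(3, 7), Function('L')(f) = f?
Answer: Mul(2, Pow(8629, Rational(1, 2))) ≈ 185.78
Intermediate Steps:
Function('s')(F, v) = 10
r = 25 (r = Pow(5, 2) = 25)
T = 75 (T = Add(25, 50) = 75)
Function('k')(S) = 8 (Function('k')(S) = Add(Rational(-1, 3), Mul(Rational(1, 9), 75)) = Add(Rational(-1, 3), Rational(25, 3)) = 8)
Pow(Add(Function('k')(Function('s')(-11, Function('L')(-3))), 34508), Rational(1, 2)) = Pow(Add(8, 34508), Rational(1, 2)) = Pow(34516, Rational(1, 2)) = Mul(2, Pow(8629, Rational(1, 2)))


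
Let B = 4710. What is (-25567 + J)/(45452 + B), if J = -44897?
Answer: -35232/25081 ≈ -1.4047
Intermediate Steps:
(-25567 + J)/(45452 + B) = (-25567 - 44897)/(45452 + 4710) = -70464/50162 = -70464*1/50162 = -35232/25081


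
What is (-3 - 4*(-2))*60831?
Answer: 304155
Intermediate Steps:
(-3 - 4*(-2))*60831 = (-3 + 8)*60831 = 5*60831 = 304155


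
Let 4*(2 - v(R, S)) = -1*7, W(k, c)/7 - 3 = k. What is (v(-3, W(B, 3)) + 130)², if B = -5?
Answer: 286225/16 ≈ 17889.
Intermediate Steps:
W(k, c) = 21 + 7*k
v(R, S) = 15/4 (v(R, S) = 2 - (-1)*7/4 = 2 - ¼*(-7) = 2 + 7/4 = 15/4)
(v(-3, W(B, 3)) + 130)² = (15/4 + 130)² = (535/4)² = 286225/16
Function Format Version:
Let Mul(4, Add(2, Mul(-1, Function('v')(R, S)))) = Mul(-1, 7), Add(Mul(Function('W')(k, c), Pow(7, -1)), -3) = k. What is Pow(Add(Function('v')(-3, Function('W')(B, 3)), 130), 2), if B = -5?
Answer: Rational(286225, 16) ≈ 17889.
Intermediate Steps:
Function('W')(k, c) = Add(21, Mul(7, k))
Function('v')(R, S) = Rational(15, 4) (Function('v')(R, S) = Add(2, Mul(Rational(-1, 4), Mul(-1, 7))) = Add(2, Mul(Rational(-1, 4), -7)) = Add(2, Rational(7, 4)) = Rational(15, 4))
Pow(Add(Function('v')(-3, Function('W')(B, 3)), 130), 2) = Pow(Add(Rational(15, 4), 130), 2) = Pow(Rational(535, 4), 2) = Rational(286225, 16)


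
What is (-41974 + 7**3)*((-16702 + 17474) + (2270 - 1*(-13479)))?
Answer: -687785751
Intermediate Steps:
(-41974 + 7**3)*((-16702 + 17474) + (2270 - 1*(-13479))) = (-41974 + 343)*(772 + (2270 + 13479)) = -41631*(772 + 15749) = -41631*16521 = -687785751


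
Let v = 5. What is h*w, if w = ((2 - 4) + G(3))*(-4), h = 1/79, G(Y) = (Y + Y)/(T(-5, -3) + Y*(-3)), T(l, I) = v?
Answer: 14/79 ≈ 0.17722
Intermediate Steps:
T(l, I) = 5
G(Y) = 2*Y/(5 - 3*Y) (G(Y) = (Y + Y)/(5 + Y*(-3)) = (2*Y)/(5 - 3*Y) = 2*Y/(5 - 3*Y))
h = 1/79 ≈ 0.012658
w = 14 (w = ((2 - 4) - 2*3/(-5 + 3*3))*(-4) = (-2 - 2*3/(-5 + 9))*(-4) = (-2 - 2*3/4)*(-4) = (-2 - 2*3*¼)*(-4) = (-2 - 3/2)*(-4) = -7/2*(-4) = 14)
h*w = (1/79)*14 = 14/79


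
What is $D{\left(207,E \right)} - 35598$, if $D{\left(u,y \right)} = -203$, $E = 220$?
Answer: $-35801$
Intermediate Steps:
$D{\left(207,E \right)} - 35598 = -203 - 35598 = -35801$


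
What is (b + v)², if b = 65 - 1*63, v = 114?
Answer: 13456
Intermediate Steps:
b = 2 (b = 65 - 63 = 2)
(b + v)² = (2 + 114)² = 116² = 13456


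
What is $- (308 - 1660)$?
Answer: $1352$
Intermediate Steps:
$- (308 - 1660) = \left(-1\right) \left(-1352\right) = 1352$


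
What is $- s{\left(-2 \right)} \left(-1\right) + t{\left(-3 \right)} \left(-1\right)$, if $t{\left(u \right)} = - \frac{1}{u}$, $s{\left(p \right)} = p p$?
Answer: $\frac{11}{3} \approx 3.6667$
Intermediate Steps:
$s{\left(p \right)} = p^{2}$
$- s{\left(-2 \right)} \left(-1\right) + t{\left(-3 \right)} \left(-1\right) = - \left(-2\right)^{2} \left(-1\right) + - \frac{1}{-3} \left(-1\right) = \left(-1\right) 4 \left(-1\right) + \left(-1\right) \left(- \frac{1}{3}\right) \left(-1\right) = \left(-4\right) \left(-1\right) + \frac{1}{3} \left(-1\right) = 4 - \frac{1}{3} = \frac{11}{3}$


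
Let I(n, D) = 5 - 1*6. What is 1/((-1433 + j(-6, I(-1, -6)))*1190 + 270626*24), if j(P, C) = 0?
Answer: 1/4789754 ≈ 2.0878e-7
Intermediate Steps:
I(n, D) = -1 (I(n, D) = 5 - 6 = -1)
1/((-1433 + j(-6, I(-1, -6)))*1190 + 270626*24) = 1/((-1433 + 0)*1190 + 270626*24) = 1/(-1433*1190 + 6495024) = 1/(-1705270 + 6495024) = 1/4789754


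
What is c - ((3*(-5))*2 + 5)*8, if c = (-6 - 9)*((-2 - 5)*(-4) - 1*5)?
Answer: -145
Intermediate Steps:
c = -345 (c = -15*(-7*(-4) - 5) = -15*(28 - 5) = -15*23 = -345)
c - ((3*(-5))*2 + 5)*8 = -345 - ((3*(-5))*2 + 5)*8 = -345 - (-15*2 + 5)*8 = -345 - (-30 + 5)*8 = -345 - (-25)*8 = -345 - 1*(-200) = -345 + 200 = -145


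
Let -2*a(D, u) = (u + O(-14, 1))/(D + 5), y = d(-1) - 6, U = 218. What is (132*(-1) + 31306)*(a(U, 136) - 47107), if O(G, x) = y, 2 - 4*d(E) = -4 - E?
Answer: -1309922330431/892 ≈ -1.4685e+9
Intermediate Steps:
d(E) = 3/2 + E/4 (d(E) = 1/2 - (-4 - E)/4 = 1/2 + (1 + E/4) = 3/2 + E/4)
y = -19/4 (y = (3/2 + (1/4)*(-1)) - 6 = (3/2 - 1/4) - 6 = 5/4 - 6 = -19/4 ≈ -4.7500)
O(G, x) = -19/4
a(D, u) = -(-19/4 + u)/(2*(5 + D)) (a(D, u) = -(u - 19/4)/(2*(D + 5)) = -(-19/4 + u)/(2*(5 + D)))
(132*(-1) + 31306)*(a(U, 136) - 47107) = (132*(-1) + 31306)*((19 - 4*136)/(8*(5 + 218)) - 47107) = (-132 + 31306)*((1/8)*(19 - 544)/223 - 47107) = 31174*((1/8)*(1/223)*(-525) - 47107) = 31174*(-525/1784 - 47107) = 31174*(-84039413/1784) = -1309922330431/892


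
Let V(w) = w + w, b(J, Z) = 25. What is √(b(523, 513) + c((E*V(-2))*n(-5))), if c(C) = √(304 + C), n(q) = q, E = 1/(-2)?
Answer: √(25 + 7*√6) ≈ 6.4920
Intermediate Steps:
E = -½ ≈ -0.50000
V(w) = 2*w
√(b(523, 513) + c((E*V(-2))*n(-5))) = √(25 + √(304 - (-2)*(-5))) = √(25 + √(304 - ½*(-4)*(-5))) = √(25 + √(304 + 2*(-5))) = √(25 + √(304 - 10)) = √(25 + √294) = √(25 + 7*√6)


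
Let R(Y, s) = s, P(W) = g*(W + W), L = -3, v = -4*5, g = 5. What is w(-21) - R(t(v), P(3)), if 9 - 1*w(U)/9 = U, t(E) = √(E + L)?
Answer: 240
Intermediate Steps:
v = -20
P(W) = 10*W (P(W) = 5*(W + W) = 5*(2*W) = 10*W)
t(E) = √(-3 + E) (t(E) = √(E - 3) = √(-3 + E))
w(U) = 81 - 9*U
w(-21) - R(t(v), P(3)) = (81 - 9*(-21)) - 10*3 = (81 + 189) - 1*30 = 270 - 30 = 240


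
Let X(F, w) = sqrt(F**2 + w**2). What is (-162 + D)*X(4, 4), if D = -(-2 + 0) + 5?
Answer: -620*sqrt(2) ≈ -876.81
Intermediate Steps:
D = 7 (D = -1*(-2) + 5 = 2 + 5 = 7)
(-162 + D)*X(4, 4) = (-162 + 7)*sqrt(4**2 + 4**2) = -155*sqrt(16 + 16) = -620*sqrt(2)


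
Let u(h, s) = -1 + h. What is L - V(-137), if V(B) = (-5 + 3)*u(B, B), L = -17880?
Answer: -18156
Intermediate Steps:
V(B) = 2 - 2*B (V(B) = (-5 + 3)*(-1 + B) = -2*(-1 + B) = 2 - 2*B)
L - V(-137) = -17880 - (2 - 2*(-137)) = -17880 - (2 + 274) = -17880 - 1*276 = -17880 - 276 = -18156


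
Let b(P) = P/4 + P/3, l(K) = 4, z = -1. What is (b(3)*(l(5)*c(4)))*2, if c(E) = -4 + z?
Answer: -70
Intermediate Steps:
c(E) = -5 (c(E) = -4 - 1 = -5)
b(P) = 7*P/12 (b(P) = P*(1/4) + P*(1/3) = P/4 + P/3 = 7*P/12)
(b(3)*(l(5)*c(4)))*2 = (((7/12)*3)*(4*(-5)))*2 = ((7/4)*(-20))*2 = -35*2 = -70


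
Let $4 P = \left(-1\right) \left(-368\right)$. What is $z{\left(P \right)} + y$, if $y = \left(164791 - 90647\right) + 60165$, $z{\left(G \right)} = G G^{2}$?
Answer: $912997$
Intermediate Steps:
$P = 92$ ($P = \frac{\left(-1\right) \left(-368\right)}{4} = \frac{1}{4} \cdot 368 = 92$)
$z{\left(G \right)} = G^{3}$
$y = 134309$ ($y = 74144 + 60165 = 134309$)
$z{\left(P \right)} + y = 92^{3} + 134309 = 778688 + 134309 = 912997$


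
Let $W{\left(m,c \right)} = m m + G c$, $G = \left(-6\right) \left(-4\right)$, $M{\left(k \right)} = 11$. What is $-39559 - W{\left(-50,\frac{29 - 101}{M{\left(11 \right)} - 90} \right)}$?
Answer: $- \frac{3324389}{79} \approx -42081.0$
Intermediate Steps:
$G = 24$
$W{\left(m,c \right)} = m^{2} + 24 c$ ($W{\left(m,c \right)} = m m + 24 c = m^{2} + 24 c$)
$-39559 - W{\left(-50,\frac{29 - 101}{M{\left(11 \right)} - 90} \right)} = -39559 - \left(\left(-50\right)^{2} + 24 \frac{29 - 101}{11 - 90}\right) = -39559 - \left(2500 + 24 \left(- \frac{72}{-79}\right)\right) = -39559 - \left(2500 + 24 \left(\left(-72\right) \left(- \frac{1}{79}\right)\right)\right) = -39559 - \left(2500 + 24 \cdot \frac{72}{79}\right) = -39559 - \left(2500 + \frac{1728}{79}\right) = -39559 - \frac{199228}{79} = - \frac{3324389}{79}$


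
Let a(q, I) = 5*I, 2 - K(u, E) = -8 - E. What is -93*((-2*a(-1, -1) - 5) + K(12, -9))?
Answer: -558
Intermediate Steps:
K(u, E) = 10 + E (K(u, E) = 2 - (-8 - E) = 2 + (8 + E) = 10 + E)
-93*((-2*a(-1, -1) - 5) + K(12, -9)) = -93*((-10*(-1) - 5) + (10 - 9)) = -93*((-2*(-5) - 5) + 1) = -93*((10 - 5) + 1) = -93*(5 + 1) = -93*6 = -558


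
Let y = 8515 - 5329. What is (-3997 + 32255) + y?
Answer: 31444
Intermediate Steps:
y = 3186
(-3997 + 32255) + y = (-3997 + 32255) + 3186 = 28258 + 3186 = 31444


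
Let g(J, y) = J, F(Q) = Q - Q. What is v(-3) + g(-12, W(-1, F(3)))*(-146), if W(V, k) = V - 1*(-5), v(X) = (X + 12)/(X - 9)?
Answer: 7005/4 ≈ 1751.3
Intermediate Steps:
v(X) = (12 + X)/(-9 + X)
F(Q) = 0
W(V, k) = 5 + V (W(V, k) = V + 5 = 5 + V)
v(-3) + g(-12, W(-1, F(3)))*(-146) = (12 - 3)/(-9 - 3) - 12*(-146) = 9/(-12) + 1752 = -1/12*9 + 1752 = -¾ + 1752 = 7005/4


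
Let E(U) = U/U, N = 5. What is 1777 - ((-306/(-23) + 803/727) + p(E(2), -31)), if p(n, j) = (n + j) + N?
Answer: 29890311/16721 ≈ 1787.6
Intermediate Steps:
E(U) = 1
p(n, j) = 5 + j + n (p(n, j) = (n + j) + 5 = (j + n) + 5 = 5 + j + n)
1777 - ((-306/(-23) + 803/727) + p(E(2), -31)) = 1777 - ((-306/(-23) + 803/727) + (5 - 31 + 1)) = 1777 - ((-306*(-1/23) + 803*(1/727)) - 25) = 1777 - ((306/23 + 803/727) - 25) = 1777 - (240931/16721 - 25) = 1777 - 1*(-177094/16721) = 1777 + 177094/16721 = 29890311/16721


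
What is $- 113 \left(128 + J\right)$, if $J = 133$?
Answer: $-29493$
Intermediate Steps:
$- 113 \left(128 + J\right) = - 113 \left(128 + 133\right) = \left(-113\right) 261 = -29493$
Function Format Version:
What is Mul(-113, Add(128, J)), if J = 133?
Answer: -29493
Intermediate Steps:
Mul(-113, Add(128, J)) = Mul(-113, Add(128, 133)) = Mul(-113, 261) = -29493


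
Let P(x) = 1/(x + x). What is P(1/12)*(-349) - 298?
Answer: -2392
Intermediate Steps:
P(x) = 1/(2*x)
P(1/12)*(-349) - 298 = (1/(2*(1/12)))*(-349) - 298 = ((1/2)*12)*(-349) - 298 = 6*(-349) - 298 = -2094 - 298 = -2392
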